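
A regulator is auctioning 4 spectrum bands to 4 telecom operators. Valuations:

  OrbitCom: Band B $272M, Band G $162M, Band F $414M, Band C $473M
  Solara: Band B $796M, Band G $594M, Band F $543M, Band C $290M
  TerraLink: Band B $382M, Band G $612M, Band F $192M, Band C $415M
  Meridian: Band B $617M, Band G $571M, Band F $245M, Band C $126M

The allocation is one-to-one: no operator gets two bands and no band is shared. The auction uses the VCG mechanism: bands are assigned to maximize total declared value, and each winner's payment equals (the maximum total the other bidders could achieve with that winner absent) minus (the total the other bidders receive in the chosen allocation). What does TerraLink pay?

Efficient allocation: OrbitCom→Band C ($473M), Solara→Band F ($543M), TerraLink→Band G ($612M), Meridian→Band B ($617M); total welfare W = $2245M.
TerraLink receives Band G at value $612M, so the others get W − 612 = $1633M.
Without TerraLink: best allocation of the remaining 3 bidders over all 4 bands is OrbitCom→Band C ($473M), Solara→Band B ($796M), Meridian→Band G ($571M), total $1840M.
VCG payment = (others' best without TerraLink) − (others' welfare with TerraLink) = 1840 − 1633 = $207M.

TerraLink pays $207M.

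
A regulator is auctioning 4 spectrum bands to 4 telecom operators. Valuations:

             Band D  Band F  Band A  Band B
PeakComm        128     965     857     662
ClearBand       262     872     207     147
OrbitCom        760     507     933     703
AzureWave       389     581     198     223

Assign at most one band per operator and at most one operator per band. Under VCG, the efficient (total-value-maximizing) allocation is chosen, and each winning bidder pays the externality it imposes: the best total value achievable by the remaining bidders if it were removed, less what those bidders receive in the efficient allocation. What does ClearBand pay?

Efficient allocation: PeakComm→Band B ($662M), ClearBand→Band F ($872M), OrbitCom→Band A ($933M), AzureWave→Band D ($389M); total welfare W = $2856M.
ClearBand receives Band F at value $872M, so the others get W − 872 = $1984M.
Without ClearBand: best allocation of the remaining 3 bidders over all 4 bands is PeakComm→Band F ($965M), OrbitCom→Band A ($933M), AzureWave→Band D ($389M), total $2287M.
VCG payment = (others' best without ClearBand) − (others' welfare with ClearBand) = 2287 − 1984 = $303M.

ClearBand pays $303M.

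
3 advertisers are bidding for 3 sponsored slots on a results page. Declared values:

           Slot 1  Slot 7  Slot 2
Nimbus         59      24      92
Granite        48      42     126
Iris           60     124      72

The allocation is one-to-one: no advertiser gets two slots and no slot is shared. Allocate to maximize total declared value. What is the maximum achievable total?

Optimal: Nimbus→Slot 1 ($59), Granite→Slot 2 ($126), Iris→Slot 7 ($124) — total 59+126+124 = $309.
Column-greedy (each slot in turn goes to its best remaining advertiser) gives $194, worse by 115.
Next-best assignment: Nimbus→Slot 2, Granite→Slot 1, Iris→Slot 7 = $264.
Swapping Granite↔Iris (Granite→Slot 7 $42, Iris→Slot 2 $72) loses 136.
Checked against all permutations: $309 is optimal.

Maximum total: $309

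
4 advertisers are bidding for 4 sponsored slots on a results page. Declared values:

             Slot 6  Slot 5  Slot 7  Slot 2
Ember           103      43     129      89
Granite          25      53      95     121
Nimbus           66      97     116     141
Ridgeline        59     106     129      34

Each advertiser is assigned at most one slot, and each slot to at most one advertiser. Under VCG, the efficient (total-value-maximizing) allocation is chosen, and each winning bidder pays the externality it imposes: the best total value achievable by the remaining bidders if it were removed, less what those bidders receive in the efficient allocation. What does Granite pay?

Efficient allocation: Ember→Slot 6 ($103), Granite→Slot 2 ($121), Nimbus→Slot 5 ($97), Ridgeline→Slot 7 ($129); total welfare W = $450.
Granite receives Slot 2 at value $121, so the others get W − 121 = $329.
Without Granite: best allocation of the remaining 3 bidders over all 4 slots is Ember→Slot 7 ($129), Nimbus→Slot 2 ($141), Ridgeline→Slot 5 ($106), total $376.
VCG payment = (others' best without Granite) − (others' welfare with Granite) = 376 − 329 = $47.

Granite pays $47.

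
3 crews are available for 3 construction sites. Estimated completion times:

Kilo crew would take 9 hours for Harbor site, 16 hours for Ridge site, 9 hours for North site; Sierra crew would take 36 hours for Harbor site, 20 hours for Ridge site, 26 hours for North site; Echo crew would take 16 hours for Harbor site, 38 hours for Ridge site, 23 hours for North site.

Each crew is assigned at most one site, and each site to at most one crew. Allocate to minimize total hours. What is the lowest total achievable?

Min total: 45 hours

Treat this as an assignment problem: match each crew to one site.
Optimal: Kilo crew→North site (9 hours), Sierra crew→Ridge site (20 hours), Echo crew→Harbor site (16 hours) — total 9+20+16 = 45 hours.
Row-greedy (each crew in turn takes its cheapest remaining site) gives 52 hours, worse by 7.
Next-best assignment: Kilo crew→Harbor site, Sierra crew→Ridge site, Echo crew→North site = 52 hours.
Swapping Sierra crew↔Echo crew (Sierra crew→Harbor site 36 hours, Echo crew→Ridge site 38 hours) adds 38.
No other one-to-one assignment undercuts 45 hours.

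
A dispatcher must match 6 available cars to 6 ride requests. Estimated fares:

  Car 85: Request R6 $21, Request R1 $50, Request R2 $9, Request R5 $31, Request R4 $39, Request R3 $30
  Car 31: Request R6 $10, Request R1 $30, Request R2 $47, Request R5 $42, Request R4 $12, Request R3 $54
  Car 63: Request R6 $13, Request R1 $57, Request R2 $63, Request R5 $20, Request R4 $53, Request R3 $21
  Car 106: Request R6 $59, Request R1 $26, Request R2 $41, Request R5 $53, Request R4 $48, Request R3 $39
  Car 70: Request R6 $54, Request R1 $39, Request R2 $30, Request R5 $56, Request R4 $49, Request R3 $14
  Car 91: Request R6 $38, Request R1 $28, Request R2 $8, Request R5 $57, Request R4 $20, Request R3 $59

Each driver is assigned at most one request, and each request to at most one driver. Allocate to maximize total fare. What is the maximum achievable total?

Optimal: Car 85→Request R1 ($50), Car 31→Request R3 ($54), Car 63→Request R2 ($63), Car 106→Request R6 ($59), Car 70→Request R4 ($49), Car 91→Request R5 ($57) — total 50+54+63+59+49+57 = $332.
Row-greedy (each driver in turn takes its best remaining request) gives $302, worse by 30.
Next-best assignment: Car 85→Request R1, Car 31→Request R3, Car 63→Request R2, Car 106→Request R4, Car 70→Request R6, Car 91→Request R5 = $326.

Maximum total: $332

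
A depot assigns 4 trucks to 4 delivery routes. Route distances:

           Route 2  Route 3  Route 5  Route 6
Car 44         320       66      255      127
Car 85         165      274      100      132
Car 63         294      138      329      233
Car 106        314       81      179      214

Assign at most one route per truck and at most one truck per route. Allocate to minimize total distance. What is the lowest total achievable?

Minimum total: 602 km

Optimal: Car 44→Route 6 (127 km), Car 85→Route 5 (100 km), Car 63→Route 2 (294 km), Car 106→Route 3 (81 km) — total 127+100+294+81 = 602 km.
Min-entry greedy (repeatedly take the single cheapest remaining cell) gives 674 km, worse by 72.
No other one-to-one assignment undercuts 602 km.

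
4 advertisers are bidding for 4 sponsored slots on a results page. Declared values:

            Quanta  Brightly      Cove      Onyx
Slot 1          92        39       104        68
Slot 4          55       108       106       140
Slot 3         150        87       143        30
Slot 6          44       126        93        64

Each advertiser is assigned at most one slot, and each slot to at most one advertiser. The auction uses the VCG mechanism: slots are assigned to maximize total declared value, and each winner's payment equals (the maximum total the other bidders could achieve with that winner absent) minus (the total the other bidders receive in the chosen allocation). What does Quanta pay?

Efficient allocation: Quanta→Slot 3 ($150), Brightly→Slot 6 ($126), Cove→Slot 1 ($104), Onyx→Slot 4 ($140); total welfare W = $520.
Quanta receives Slot 3 at value $150, so the others get W − 150 = $370.
Without Quanta: best allocation of the remaining 3 bidders over all 4 slots is Brightly→Slot 6 ($126), Cove→Slot 3 ($143), Onyx→Slot 4 ($140), total $409.
VCG payment = (others' best without Quanta) − (others' welfare with Quanta) = 409 − 370 = $39.

Quanta pays $39.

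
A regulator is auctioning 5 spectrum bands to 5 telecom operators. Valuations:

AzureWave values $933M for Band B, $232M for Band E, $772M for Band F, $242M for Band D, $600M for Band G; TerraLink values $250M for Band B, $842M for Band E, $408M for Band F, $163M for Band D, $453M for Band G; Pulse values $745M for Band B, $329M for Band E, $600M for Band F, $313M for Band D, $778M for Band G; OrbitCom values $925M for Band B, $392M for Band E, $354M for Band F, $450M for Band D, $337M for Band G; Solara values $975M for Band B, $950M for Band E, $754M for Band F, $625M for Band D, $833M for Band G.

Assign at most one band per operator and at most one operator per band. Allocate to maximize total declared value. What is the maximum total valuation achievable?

Maximum total: $3942M

This is the linear assignment problem.
Optimal: AzureWave→Band F ($772M), TerraLink→Band E ($842M), Pulse→Band G ($778M), OrbitCom→Band B ($925M), Solara→Band D ($625M) — total 772+842+778+925+625 = $3942M.
Max-entry greedy (repeatedly take the single best remaining cell) gives $3817M, worse by 125.
Next-best assignment: AzureWave→Band F, TerraLink→Band E, Pulse→Band G, OrbitCom→Band D, Solara→Band B = $3817M.
Swapping Pulse↔AzureWave (Pulse→Band F $600M, AzureWave→Band G $600M) loses 350.
Every other assignment is strictly worse.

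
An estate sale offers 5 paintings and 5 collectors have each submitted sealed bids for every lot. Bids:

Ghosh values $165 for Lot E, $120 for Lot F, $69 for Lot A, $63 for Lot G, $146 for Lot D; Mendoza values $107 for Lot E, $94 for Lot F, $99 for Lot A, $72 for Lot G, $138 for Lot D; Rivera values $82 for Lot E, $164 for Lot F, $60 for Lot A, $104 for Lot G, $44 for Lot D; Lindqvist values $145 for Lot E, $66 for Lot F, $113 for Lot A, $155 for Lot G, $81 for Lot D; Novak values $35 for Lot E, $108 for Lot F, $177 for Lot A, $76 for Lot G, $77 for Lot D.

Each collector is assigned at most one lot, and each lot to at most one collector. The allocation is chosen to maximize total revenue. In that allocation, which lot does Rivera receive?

Treat this as an assignment problem: match each collector to one lot.
Optimal: Ghosh→Lot E ($165), Mendoza→Lot D ($138), Rivera→Lot F ($164), Lindqvist→Lot G ($155), Novak→Lot A ($177) — total 165+138+164+155+177 = $799.
No other one-to-one assignment exceeds $799.

Rivera receives Lot F.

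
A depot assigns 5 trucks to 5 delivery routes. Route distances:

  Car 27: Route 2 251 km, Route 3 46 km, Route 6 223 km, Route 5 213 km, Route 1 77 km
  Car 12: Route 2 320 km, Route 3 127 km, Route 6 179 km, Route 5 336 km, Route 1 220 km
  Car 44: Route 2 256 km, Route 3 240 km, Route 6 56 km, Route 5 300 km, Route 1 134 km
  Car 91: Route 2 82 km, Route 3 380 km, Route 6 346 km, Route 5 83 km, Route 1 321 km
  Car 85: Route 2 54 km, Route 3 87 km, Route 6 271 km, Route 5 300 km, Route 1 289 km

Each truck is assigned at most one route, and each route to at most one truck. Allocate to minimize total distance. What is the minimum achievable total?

Min total: 397 km

Optimal: Car 27→Route 1 (77 km), Car 12→Route 3 (127 km), Car 44→Route 6 (56 km), Car 91→Route 5 (83 km), Car 85→Route 2 (54 km) — total 77+127+56+83+54 = 397 km.
Row-greedy (each truck in turn takes its cheapest remaining route) gives 741 km, worse by 344.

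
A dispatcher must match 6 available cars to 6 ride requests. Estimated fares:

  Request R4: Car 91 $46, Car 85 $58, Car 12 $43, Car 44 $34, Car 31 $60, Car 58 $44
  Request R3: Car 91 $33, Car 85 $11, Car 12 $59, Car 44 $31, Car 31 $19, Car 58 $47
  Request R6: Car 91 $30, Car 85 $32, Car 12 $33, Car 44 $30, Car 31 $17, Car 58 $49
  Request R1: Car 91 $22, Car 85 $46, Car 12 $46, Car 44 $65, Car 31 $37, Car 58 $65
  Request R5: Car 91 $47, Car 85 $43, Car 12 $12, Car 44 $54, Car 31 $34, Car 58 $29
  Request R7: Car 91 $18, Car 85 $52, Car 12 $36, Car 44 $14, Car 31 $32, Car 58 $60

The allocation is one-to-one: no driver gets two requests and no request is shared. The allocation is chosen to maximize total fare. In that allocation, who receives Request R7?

Optimal: Car 91→Request R5 ($47), Car 85→Request R7 ($52), Car 12→Request R3 ($59), Car 44→Request R1 ($65), Car 31→Request R4 ($60), Car 58→Request R6 ($49) — total 47+52+59+65+60+49 = $332.
Max-entry greedy (repeatedly take the single best remaining cell) gives $323, worse by 9.
No other one-to-one assignment exceeds $332.
Car 85's own top request is Request R4 ($58), but forcing Car 85→Request R4 and reassigning the rest optimally gives only $310 — worse by 22.

Car 85 receives Request R7.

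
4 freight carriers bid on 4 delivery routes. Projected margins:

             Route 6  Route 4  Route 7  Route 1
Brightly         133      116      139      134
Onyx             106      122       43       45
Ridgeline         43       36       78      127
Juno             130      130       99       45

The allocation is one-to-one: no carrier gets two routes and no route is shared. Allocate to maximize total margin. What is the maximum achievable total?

Treat this as an assignment problem: match each carrier to one route.
Optimal: Brightly→Route 7 ($139k), Onyx→Route 4 ($122k), Ridgeline→Route 1 ($127k), Juno→Route 6 ($130k) — total 139+122+127+130 = $518k.
Swapping Ridgeline↔Onyx (Ridgeline→Route 4 $36k, Onyx→Route 1 $45k) loses 168.

Max total: $518k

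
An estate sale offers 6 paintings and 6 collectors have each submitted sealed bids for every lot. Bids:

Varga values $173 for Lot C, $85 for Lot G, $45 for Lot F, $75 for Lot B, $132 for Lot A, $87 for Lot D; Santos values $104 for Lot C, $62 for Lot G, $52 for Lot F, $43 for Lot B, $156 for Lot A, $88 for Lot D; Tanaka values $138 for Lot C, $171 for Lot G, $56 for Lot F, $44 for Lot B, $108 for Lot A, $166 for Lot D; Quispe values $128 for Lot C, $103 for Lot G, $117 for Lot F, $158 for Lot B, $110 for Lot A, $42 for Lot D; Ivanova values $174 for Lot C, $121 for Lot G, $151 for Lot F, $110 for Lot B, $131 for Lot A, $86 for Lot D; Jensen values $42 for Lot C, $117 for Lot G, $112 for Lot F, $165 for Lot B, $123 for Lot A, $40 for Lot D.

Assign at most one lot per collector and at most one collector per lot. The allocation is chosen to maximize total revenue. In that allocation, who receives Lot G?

Jensen receives Lot G.

This is a one-to-one assignment (maximum-weight bipartite matching).
Optimal: Varga→Lot C ($173), Santos→Lot A ($156), Tanaka→Lot D ($166), Quispe→Lot B ($158), Ivanova→Lot F ($151), Jensen→Lot G ($117) — total 173+156+166+158+151+117 = $921.
Next-best assignment: Varga→Lot C, Santos→Lot A, Tanaka→Lot D, Quispe→Lot G, Ivanova→Lot F, Jensen→Lot B = $914.
No other one-to-one assignment exceeds $921.
Jensen's own top lot is Lot B ($165), but forcing Jensen→Lot B and reassigning the rest optimally gives only $914 — worse by 7.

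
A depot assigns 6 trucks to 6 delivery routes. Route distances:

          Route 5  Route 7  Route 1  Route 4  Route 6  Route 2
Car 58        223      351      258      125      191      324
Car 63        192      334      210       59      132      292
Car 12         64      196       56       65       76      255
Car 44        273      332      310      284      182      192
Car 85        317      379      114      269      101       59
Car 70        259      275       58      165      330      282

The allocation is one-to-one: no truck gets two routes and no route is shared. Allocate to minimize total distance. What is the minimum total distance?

This is the linear assignment problem.
Optimal: Car 58→Route 6 (191 km), Car 63→Route 4 (59 km), Car 12→Route 5 (64 km), Car 44→Route 7 (332 km), Car 85→Route 2 (59 km), Car 70→Route 1 (58 km) — total 191+59+64+332+59+58 = 763 km.
Column-greedy (each route in turn goes to its cheapest remaining truck) gives 1018 km, worse by 255.
No other one-to-one assignment undercuts 763 km.

Min total: 763 km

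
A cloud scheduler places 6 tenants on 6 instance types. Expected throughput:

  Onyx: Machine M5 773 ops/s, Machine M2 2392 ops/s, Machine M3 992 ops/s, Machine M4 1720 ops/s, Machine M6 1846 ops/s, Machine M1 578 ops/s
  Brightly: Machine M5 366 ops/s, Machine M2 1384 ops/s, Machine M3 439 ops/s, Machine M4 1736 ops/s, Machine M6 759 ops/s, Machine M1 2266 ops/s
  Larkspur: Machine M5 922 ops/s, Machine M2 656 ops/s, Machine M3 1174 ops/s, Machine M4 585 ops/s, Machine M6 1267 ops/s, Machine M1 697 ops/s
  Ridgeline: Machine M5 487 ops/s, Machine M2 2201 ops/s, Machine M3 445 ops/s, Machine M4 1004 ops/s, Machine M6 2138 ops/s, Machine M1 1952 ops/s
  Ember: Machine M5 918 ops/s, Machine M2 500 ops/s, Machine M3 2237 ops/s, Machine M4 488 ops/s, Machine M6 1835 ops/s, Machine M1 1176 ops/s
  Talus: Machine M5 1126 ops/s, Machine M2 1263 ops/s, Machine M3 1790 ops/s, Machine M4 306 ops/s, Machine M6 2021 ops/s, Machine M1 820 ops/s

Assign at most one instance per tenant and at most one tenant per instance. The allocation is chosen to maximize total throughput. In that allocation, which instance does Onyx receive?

Onyx receives Machine M4.

Optimal: Onyx→Machine M4 (1720 ops/s), Brightly→Machine M1 (2266 ops/s), Larkspur→Machine M5 (922 ops/s), Ridgeline→Machine M2 (2201 ops/s), Ember→Machine M3 (2237 ops/s), Talus→Machine M6 (2021 ops/s) — total 1720+2266+922+2201+2237+2021 = 11367 ops/s.
Next-best assignment: Onyx→Machine M2, Brightly→Machine M4, Larkspur→Machine M5, Ridgeline→Machine M1, Ember→Machine M3, Talus→Machine M6 = 11260 ops/s.
Checked against all permutations: 11367 ops/s is optimal.
Onyx's own top instance is Machine M2 (2392 ops/s), but forcing Onyx→Machine M2 and reassigning the rest optimally gives only 11260 ops/s — worse by 107.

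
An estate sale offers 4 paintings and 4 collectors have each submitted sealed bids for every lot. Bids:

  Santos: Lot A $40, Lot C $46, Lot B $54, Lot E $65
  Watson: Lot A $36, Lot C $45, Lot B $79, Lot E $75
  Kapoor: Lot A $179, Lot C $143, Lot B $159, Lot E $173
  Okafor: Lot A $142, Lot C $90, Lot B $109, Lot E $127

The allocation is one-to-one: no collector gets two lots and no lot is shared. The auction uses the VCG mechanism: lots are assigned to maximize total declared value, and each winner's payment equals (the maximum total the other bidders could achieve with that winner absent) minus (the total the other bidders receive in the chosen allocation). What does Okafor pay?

Efficient allocation: Santos→Lot C ($46), Watson→Lot B ($79), Kapoor→Lot E ($173), Okafor→Lot A ($142); total welfare W = $440.
Okafor receives Lot A at value $142, so the others get W − 142 = $298.
Without Okafor: best allocation of the remaining 3 bidders over all 4 lots is Santos→Lot E ($65), Watson→Lot B ($79), Kapoor→Lot A ($179), total $323.
VCG payment = (others' best without Okafor) − (others' welfare with Okafor) = 323 − 298 = $25.

Okafor pays $25.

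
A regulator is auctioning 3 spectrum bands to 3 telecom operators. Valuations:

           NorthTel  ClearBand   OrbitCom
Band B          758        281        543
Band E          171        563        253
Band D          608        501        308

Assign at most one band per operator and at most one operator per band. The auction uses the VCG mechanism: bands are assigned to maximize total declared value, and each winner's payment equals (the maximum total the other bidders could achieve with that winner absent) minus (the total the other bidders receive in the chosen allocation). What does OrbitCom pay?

Efficient allocation: NorthTel→Band D ($608M), ClearBand→Band E ($563M), OrbitCom→Band B ($543M); total welfare W = $1714M.
OrbitCom receives Band B at value $543M, so the others get W − 543 = $1171M.
Without OrbitCom: best allocation of the remaining 2 bidders over all 3 bands is NorthTel→Band B ($758M), ClearBand→Band E ($563M), total $1321M.
VCG payment = (others' best without OrbitCom) − (others' welfare with OrbitCom) = 1321 − 1171 = $150M.

OrbitCom pays $150M.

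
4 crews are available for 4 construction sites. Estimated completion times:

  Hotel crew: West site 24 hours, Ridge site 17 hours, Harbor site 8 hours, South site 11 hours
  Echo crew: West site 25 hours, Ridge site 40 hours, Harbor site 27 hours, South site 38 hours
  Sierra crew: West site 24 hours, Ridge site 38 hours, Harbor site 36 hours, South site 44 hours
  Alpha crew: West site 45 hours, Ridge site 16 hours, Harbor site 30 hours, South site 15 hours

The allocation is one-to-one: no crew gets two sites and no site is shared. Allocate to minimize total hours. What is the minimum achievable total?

This is a one-to-one assignment (minimum-cost bipartite matching).
Optimal: Hotel crew→South site (11 hours), Echo crew→Harbor site (27 hours), Sierra crew→West site (24 hours), Alpha crew→Ridge site (16 hours) — total 11+27+24+16 = 78 hours.
Column-greedy (each site in turn goes to its cheapest remaining crew) gives 111 hours, worse by 33.

Minimum total: 78 hours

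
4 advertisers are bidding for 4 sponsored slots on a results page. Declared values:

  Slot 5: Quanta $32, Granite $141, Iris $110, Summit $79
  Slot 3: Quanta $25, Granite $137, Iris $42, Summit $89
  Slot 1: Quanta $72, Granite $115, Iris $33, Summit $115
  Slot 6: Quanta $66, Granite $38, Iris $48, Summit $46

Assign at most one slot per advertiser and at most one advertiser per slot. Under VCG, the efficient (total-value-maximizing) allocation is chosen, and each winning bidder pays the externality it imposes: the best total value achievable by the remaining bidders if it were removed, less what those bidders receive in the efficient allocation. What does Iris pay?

Iris pays $4.

Efficient allocation: Quanta→Slot 6 ($66), Granite→Slot 3 ($137), Iris→Slot 5 ($110), Summit→Slot 1 ($115); total welfare W = $428.
Iris receives Slot 5 at value $110, so the others get W − 110 = $318.
Without Iris: best allocation of the remaining 3 bidders over all 4 slots is Quanta→Slot 6 ($66), Granite→Slot 5 ($141), Summit→Slot 1 ($115), total $322.
VCG payment = (others' best without Iris) − (others' welfare with Iris) = 322 − 318 = $4.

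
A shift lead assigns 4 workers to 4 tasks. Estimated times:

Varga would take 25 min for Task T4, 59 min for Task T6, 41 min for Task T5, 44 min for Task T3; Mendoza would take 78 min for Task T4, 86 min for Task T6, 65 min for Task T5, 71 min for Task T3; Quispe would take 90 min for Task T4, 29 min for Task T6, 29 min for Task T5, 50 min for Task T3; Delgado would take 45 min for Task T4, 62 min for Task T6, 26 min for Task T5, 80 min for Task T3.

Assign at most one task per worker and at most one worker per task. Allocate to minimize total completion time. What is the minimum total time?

Min total: 151 min

Optimal: Varga→Task T4 (25 min), Mendoza→Task T3 (71 min), Quispe→Task T6 (29 min), Delgado→Task T5 (26 min) — total 25+71+29+26 = 151 min.
Row-greedy (each worker in turn takes its cheapest remaining task) gives 199 min, worse by 48.
Next-best assignment: Varga→Task T3, Mendoza→Task T4, Quispe→Task T6, Delgado→Task T5 = 177 min.
Checked against all permutations: 151 min is optimal.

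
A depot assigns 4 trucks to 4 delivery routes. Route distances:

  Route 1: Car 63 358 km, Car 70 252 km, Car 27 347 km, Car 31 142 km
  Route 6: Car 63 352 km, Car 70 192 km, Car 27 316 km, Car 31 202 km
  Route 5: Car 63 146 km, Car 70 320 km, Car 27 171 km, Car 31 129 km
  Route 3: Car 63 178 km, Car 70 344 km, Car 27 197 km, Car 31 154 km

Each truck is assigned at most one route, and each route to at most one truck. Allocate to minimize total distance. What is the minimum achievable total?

Min total: 677 km

Optimal: Car 63→Route 5 (146 km), Car 70→Route 6 (192 km), Car 27→Route 3 (197 km), Car 31→Route 1 (142 km) — total 146+192+197+142 = 677 km.
Min-entry greedy (repeatedly take the single cheapest remaining cell) gives 846 km, worse by 169.
Checked against all permutations: 677 km is optimal.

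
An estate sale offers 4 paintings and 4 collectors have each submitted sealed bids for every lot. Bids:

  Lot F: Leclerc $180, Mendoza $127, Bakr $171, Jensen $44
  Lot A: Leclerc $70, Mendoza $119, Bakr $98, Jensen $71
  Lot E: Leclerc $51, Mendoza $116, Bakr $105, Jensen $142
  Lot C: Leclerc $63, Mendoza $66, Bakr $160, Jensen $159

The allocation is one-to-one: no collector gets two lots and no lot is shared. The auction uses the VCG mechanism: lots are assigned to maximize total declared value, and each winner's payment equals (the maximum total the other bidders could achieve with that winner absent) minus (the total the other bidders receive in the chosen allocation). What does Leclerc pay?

Leclerc pays $28.

Efficient allocation: Leclerc→Lot F ($180), Mendoza→Lot A ($119), Bakr→Lot C ($160), Jensen→Lot E ($142); total welfare W = $601.
Leclerc receives Lot F at value $180, so the others get W − 180 = $421.
Without Leclerc: best allocation of the remaining 3 bidders over all 4 lots is Mendoza→Lot A ($119), Bakr→Lot F ($171), Jensen→Lot C ($159), total $449.
VCG payment = (others' best without Leclerc) − (others' welfare with Leclerc) = 449 − 421 = $28.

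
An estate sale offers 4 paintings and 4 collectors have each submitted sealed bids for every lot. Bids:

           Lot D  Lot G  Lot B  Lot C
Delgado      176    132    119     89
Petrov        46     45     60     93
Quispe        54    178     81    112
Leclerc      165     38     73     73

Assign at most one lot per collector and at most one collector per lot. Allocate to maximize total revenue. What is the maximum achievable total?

Max total: $555

This is the linear assignment problem.
Optimal: Delgado→Lot B ($119), Petrov→Lot C ($93), Quispe→Lot G ($178), Leclerc→Lot D ($165) — total 119+93+178+165 = $555.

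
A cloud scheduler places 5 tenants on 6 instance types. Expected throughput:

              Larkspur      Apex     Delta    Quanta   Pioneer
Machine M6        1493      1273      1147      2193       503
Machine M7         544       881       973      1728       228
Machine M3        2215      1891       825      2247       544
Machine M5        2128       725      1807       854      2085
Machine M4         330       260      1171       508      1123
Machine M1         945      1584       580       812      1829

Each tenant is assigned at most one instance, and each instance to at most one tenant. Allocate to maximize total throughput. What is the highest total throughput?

Max total: 9248 ops/s

Optimal: Larkspur→Machine M3 (2215 ops/s), Apex→Machine M1 (1584 ops/s), Delta→Machine M4 (1171 ops/s), Quanta→Machine M6 (2193 ops/s), Pioneer→Machine M5 (2085 ops/s) — total 2215+1584+1171+2193+2085 = 9248 ops/s.
Max-entry greedy (repeatedly take the single best remaining cell) gives 8648 ops/s, worse by 600.
Next-best assignment: Larkspur→Machine M5, Apex→Machine M3, Delta→Machine M4, Quanta→Machine M6, Pioneer→Machine M1 = 9212 ops/s.
Swapping Delta↔Larkspur (Delta→Machine M3 825 ops/s, Larkspur→Machine M4 330 ops/s) loses 2231.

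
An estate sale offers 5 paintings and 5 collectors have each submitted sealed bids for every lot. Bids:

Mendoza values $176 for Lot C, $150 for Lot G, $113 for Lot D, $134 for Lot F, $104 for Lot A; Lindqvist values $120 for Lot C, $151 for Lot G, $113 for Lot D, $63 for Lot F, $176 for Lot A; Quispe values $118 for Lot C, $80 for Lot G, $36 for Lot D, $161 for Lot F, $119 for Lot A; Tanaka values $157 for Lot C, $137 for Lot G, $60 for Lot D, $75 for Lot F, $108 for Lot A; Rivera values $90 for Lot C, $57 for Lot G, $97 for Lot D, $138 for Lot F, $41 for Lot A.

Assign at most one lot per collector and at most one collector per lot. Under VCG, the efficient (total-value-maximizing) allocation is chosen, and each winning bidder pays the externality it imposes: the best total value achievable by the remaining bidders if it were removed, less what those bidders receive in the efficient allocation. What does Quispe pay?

Efficient allocation: Mendoza→Lot C ($176), Lindqvist→Lot A ($176), Quispe→Lot F ($161), Tanaka→Lot G ($137), Rivera→Lot D ($97); total welfare W = $747.
Quispe receives Lot F at value $161, so the others get W − 161 = $586.
Without Quispe: best allocation of the remaining 4 bidders over all 5 lots is Mendoza→Lot C ($176), Lindqvist→Lot A ($176), Tanaka→Lot G ($137), Rivera→Lot F ($138), total $627.
VCG payment = (others' best without Quispe) − (others' welfare with Quispe) = 627 − 586 = $41.

Quispe pays $41.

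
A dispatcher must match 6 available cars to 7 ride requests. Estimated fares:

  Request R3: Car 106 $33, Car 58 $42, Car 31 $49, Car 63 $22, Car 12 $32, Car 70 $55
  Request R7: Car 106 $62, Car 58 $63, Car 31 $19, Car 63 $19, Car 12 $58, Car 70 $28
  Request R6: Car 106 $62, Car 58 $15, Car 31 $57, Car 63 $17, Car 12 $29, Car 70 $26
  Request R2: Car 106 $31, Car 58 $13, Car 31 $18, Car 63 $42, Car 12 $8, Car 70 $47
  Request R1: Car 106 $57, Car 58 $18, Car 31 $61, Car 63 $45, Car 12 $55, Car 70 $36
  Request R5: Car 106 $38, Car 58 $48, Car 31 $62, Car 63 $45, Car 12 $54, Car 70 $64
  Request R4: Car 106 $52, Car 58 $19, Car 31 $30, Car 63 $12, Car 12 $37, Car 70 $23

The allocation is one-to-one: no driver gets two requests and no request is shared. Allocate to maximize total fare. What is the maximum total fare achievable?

Optimal: Car 106→Request R6 ($62), Car 58→Request R7 ($63), Car 31→Request R5 ($62), Car 63→Request R2 ($42), Car 12→Request R1 ($55), Car 70→Request R3 ($55) — total 62+63+62+42+55+55 = $339.
Column-greedy (each request in turn goes to its best remaining driver) gives $337, worse by 2.
Every other assignment is strictly worse.

Max total: $339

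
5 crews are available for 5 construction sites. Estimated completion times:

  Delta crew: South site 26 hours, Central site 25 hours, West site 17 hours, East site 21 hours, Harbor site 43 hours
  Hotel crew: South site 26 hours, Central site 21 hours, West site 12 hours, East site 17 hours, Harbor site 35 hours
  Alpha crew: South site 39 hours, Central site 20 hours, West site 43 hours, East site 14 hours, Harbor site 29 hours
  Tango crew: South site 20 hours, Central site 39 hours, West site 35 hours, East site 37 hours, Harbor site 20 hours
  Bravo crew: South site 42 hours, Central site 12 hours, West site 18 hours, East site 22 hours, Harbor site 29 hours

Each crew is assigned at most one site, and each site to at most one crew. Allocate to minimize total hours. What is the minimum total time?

Min total: 84 hours

This is a one-to-one assignment (minimum-cost bipartite matching).
Optimal: Delta crew→South site (26 hours), Hotel crew→West site (12 hours), Alpha crew→East site (14 hours), Tango crew→Harbor site (20 hours), Bravo crew→Central site (12 hours) — total 26+12+14+20+12 = 84 hours.
Min-entry greedy (repeatedly take the single cheapest remaining cell) gives 101 hours, worse by 17.
Checked against all permutations: 84 hours is optimal.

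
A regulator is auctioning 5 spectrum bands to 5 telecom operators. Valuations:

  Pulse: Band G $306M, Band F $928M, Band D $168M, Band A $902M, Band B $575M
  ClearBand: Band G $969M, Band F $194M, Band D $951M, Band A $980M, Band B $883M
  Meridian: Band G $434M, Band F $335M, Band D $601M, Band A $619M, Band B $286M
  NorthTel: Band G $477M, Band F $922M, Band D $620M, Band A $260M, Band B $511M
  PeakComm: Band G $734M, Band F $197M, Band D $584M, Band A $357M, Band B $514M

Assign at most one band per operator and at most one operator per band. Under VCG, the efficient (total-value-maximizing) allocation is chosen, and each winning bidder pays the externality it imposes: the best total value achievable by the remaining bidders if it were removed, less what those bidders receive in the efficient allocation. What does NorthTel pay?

Efficient allocation: Pulse→Band A ($902M), ClearBand→Band B ($883M), Meridian→Band D ($601M), NorthTel→Band F ($922M), PeakComm→Band G ($734M); total welfare W = $4042M.
NorthTel receives Band F at value $922M, so the others get W − 922 = $3120M.
Without NorthTel: best allocation of the remaining 4 bidders over all 5 bands is Pulse→Band F ($928M), ClearBand→Band A ($980M), Meridian→Band D ($601M), PeakComm→Band G ($734M), total $3243M.
VCG payment = (others' best without NorthTel) − (others' welfare with NorthTel) = 3243 − 3120 = $123M.

NorthTel pays $123M.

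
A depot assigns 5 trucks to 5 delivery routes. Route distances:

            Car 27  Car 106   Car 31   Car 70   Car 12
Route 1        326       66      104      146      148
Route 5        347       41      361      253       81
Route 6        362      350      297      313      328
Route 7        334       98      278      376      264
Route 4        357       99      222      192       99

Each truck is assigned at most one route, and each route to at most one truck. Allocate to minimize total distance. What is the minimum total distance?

Minimum total: 837 km

Treat this as an assignment problem: match each truck to one route.
Optimal: Car 27→Route 6 (362 km), Car 106→Route 7 (98 km), Car 31→Route 1 (104 km), Car 70→Route 4 (192 km), Car 12→Route 5 (81 km) — total 362+98+104+192+81 = 837 km.
Row-greedy (each truck in turn takes its cheapest remaining route) gives 1166 km, worse by 329.
Swapping Car 31↔Car 70 (Car 31→Route 4 222 km, Car 70→Route 1 146 km) adds 72.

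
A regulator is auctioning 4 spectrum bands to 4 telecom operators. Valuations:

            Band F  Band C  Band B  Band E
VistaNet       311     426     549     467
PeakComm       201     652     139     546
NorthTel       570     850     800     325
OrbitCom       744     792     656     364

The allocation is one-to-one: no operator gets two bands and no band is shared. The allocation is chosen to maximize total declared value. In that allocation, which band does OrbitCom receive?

OrbitCom receives Band F.

Optimal: VistaNet→Band B ($549M), PeakComm→Band E ($546M), NorthTel→Band C ($850M), OrbitCom→Band F ($744M) — total 549+546+850+744 = $2689M.
Swapping PeakComm↔VistaNet (PeakComm→Band B $139M, VistaNet→Band E $467M) loses 489.
Every other assignment is strictly worse.
OrbitCom's own top band is Band C ($792M), but forcing OrbitCom→Band C and reassigning the rest optimally gives only $2457M — worse by 232.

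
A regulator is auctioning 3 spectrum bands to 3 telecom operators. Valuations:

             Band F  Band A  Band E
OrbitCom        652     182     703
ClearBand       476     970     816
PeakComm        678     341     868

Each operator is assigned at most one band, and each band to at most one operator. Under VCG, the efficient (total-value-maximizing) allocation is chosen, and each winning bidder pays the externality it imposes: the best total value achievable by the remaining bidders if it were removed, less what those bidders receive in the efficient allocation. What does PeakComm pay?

PeakComm pays $51M.

Efficient allocation: OrbitCom→Band F ($652M), ClearBand→Band A ($970M), PeakComm→Band E ($868M); total welfare W = $2490M.
PeakComm receives Band E at value $868M, so the others get W − 868 = $1622M.
Without PeakComm: best allocation of the remaining 2 bidders over all 3 bands is OrbitCom→Band E ($703M), ClearBand→Band A ($970M), total $1673M.
VCG payment = (others' best without PeakComm) − (others' welfare with PeakComm) = 1673 − 1622 = $51M.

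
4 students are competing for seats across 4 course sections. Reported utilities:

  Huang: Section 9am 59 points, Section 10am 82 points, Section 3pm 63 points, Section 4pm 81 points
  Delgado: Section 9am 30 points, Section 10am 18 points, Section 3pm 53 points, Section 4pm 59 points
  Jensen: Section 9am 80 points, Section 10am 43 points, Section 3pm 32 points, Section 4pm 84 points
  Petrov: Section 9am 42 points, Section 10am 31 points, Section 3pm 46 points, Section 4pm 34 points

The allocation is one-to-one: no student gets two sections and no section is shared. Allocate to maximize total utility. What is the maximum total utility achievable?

This is the linear assignment problem.
Optimal: Huang→Section 10am (82 points), Delgado→Section 4pm (59 points), Jensen→Section 9am (80 points), Petrov→Section 3pm (46 points) — total 82+59+80+46 = 267 points.
Column-greedy (each section in turn goes to its best remaining student) gives 249 points, worse by 18.

Maximum total: 267 points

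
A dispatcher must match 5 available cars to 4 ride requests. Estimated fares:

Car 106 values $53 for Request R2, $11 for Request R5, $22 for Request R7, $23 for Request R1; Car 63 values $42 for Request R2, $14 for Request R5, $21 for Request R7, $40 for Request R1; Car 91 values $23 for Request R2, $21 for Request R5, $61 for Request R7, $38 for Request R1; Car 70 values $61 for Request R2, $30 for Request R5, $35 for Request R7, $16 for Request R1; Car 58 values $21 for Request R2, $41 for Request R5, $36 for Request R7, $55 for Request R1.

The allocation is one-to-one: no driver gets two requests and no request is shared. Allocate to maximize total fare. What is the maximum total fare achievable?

Max total: $203

Optimal: Car 70→Request R2 ($61), Car 58→Request R5 ($41), Car 91→Request R7 ($61), Car 63→Request R1 ($40) — total 61+41+61+40 = $203.
Max-entry greedy (repeatedly take the single best remaining cell) gives $191, worse by 12.
Next-best assignment: Car 106→Request R2, Car 70→Request R5, Car 91→Request R7, Car 58→Request R1 = $199.
Checked against all permutations: $203 is optimal.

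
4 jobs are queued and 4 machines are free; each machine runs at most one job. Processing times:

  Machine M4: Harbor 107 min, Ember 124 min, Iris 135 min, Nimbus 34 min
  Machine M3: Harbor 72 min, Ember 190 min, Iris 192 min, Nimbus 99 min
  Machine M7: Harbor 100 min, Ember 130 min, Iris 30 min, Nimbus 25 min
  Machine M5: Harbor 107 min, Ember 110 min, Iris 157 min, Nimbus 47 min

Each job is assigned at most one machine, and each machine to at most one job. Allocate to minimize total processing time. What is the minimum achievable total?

This is the linear assignment problem.
Optimal: Harbor→Machine M3 (72 min), Ember→Machine M5 (110 min), Iris→Machine M7 (30 min), Nimbus→Machine M4 (34 min) — total 72+110+30+34 = 246 min.
Min-entry greedy (repeatedly take the single cheapest remaining cell) gives 342 min, worse by 96.
No other one-to-one assignment undercuts 246 min.

Min total: 246 min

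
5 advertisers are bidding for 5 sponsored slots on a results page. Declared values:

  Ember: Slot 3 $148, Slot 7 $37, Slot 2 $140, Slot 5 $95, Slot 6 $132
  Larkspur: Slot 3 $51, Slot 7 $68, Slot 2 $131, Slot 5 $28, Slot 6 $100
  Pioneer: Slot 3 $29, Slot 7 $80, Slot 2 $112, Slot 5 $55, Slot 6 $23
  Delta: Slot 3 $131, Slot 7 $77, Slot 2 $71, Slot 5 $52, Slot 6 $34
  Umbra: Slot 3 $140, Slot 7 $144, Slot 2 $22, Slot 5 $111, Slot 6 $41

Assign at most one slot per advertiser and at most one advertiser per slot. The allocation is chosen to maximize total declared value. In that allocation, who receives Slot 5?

Pioneer receives Slot 5.

Optimal: Ember→Slot 6 ($132), Larkspur→Slot 2 ($131), Pioneer→Slot 5 ($55), Delta→Slot 3 ($131), Umbra→Slot 7 ($144) — total 132+131+55+131+144 = $593.
Max-entry greedy (repeatedly take the single best remaining cell) gives $512, worse by 81.
Swapping Umbra↔Larkspur (Umbra→Slot 2 $22, Larkspur→Slot 7 $68) loses 185.
Pioneer's own top slot is Slot 2 ($112), but forcing Pioneer→Slot 2 and reassigning the rest optimally gives only $582 — worse by 11.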